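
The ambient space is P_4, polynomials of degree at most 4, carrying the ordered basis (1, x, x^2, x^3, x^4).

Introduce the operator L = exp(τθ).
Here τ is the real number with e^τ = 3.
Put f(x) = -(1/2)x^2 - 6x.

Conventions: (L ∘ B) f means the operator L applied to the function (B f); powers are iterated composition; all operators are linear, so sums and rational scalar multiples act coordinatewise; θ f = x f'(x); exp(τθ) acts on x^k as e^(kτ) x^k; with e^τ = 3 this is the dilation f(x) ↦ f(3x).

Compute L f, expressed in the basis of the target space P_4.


exp(τθ) x^k = e^(kτ) x^k; with e^τ = 3 this sends x^k to 3^k x^k
x ↦ 3 x
x^2 ↦ 9 x^2
applying this coordinatewise to f: exp(τθ) f = -(9/2)x^2 - 18x

g(x) = -(9/2)x^2 - 18x


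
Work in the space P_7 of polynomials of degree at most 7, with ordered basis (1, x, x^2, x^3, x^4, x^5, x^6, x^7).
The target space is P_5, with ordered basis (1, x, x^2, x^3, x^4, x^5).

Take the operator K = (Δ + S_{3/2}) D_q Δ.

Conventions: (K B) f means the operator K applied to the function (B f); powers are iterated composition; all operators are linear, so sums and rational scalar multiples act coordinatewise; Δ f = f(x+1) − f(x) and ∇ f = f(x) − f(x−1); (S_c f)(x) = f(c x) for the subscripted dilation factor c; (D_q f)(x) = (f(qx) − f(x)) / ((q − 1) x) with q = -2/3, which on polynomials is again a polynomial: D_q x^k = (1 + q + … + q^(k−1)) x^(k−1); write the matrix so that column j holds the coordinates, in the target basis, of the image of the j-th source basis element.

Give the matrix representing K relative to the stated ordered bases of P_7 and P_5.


the matrix is [[0, 0, 2, 4, 82/9, 500/27, 1022/27, 18508/243]; [0, 0, 0, 3/2, 83/9, 250/9, 4135/54, 93163/486]; [0, 0, 0, 0, 7, 445/18, 730/9, 229075/972]; [0, 0, 0, 0, 0, 65/8, 8785/216, 295925/1944]; [0, 0, 0, 0, 0, 0, 165/8, 355145/3888]; [0, 0, 0, 0, 0, 0, 0, 931/32]] (rows listed top to bottom)

image of 1: 0
image of x: 0
image of x^2: 2
image of x^3: (3/2)x + 4
image of x^4: 7x^2 + (83/9)x + 82/9
image of x^5: (65/8)x^3 + (445/18)x^2 + (250/9)x + 500/27
image of x^6: (165/8)x^4 + (8785/216)x^3 + (730/9)x^2 + (4135/54)x + 1022/27
image of x^7: (931/32)x^5 + (355145/3888)x^4 + (295925/1944)x^3 + (229075/972)x^2 + (93163/486)x + 18508/243
each image's coordinates form column j of the matrix


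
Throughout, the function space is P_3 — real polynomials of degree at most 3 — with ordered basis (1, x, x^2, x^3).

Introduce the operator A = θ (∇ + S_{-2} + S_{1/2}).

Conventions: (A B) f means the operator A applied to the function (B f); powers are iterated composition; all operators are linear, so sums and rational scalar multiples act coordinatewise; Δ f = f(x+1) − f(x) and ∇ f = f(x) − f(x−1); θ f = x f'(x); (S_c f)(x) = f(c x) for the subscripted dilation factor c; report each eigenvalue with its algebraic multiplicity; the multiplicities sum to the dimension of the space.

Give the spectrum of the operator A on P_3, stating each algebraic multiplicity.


λ = -189/8 (multiplicity 1), λ = -3/2 (multiplicity 1), λ = 0 (multiplicity 1), λ = 17/2 (multiplicity 1)

image of 1: 0
image of x: -(3/2)x
image of x^2: (17/2)x^2 + 2x
image of x^3: -(189/8)x^3 + 6x^2 - 3x
the matrix is upper triangular; its diagonal is (0, -3/2, 17/2, -189/8)
for a triangular matrix the eigenvalues are the diagonal entries, with algebraic multiplicity their repetition count


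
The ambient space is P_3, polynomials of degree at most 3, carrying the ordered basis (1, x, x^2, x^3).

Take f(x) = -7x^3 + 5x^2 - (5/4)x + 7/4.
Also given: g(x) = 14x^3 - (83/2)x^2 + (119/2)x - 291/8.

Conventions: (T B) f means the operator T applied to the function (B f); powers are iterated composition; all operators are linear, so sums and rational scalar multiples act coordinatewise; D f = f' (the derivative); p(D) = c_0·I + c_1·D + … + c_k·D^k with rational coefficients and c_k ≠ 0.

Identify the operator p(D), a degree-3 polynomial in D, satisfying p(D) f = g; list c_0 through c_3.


D^0 f = -7x^3 + 5x^2 - (5/4)x + 7/4
D^1 f = -21x^2 + 10x - 5/4
D^2 f = -42x + 10
D^3 f = -42
matching coefficients of g against c_0 f + c_1 Df + … from the top degree down determines the c_i
solution: c_0 = -2, c_1 = 3/2, c_2 = -1, c_3 = 1/2

p(D) = -2·I + (3/2)·D − D^2 + (1/2)·D^3, i.e. c_0 = -2, c_1 = 3/2, c_2 = -1, c_3 = 1/2


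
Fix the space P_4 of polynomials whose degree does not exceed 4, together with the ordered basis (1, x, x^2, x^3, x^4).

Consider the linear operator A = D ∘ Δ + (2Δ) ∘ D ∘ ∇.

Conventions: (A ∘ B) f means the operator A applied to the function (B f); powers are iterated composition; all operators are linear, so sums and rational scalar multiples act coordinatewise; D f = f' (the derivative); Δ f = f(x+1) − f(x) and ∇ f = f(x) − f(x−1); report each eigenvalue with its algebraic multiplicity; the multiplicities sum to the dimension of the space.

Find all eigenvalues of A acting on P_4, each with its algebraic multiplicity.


λ = 0 (multiplicity 5)

image of 1: 0
image of x: 0
image of x^2: 2
image of x^3: 6x + 15
image of x^4: 12x^2 + 60x + 4
the matrix is upper triangular; its diagonal is (0, 0, 0, 0, 0)
for a triangular matrix the eigenvalues are the diagonal entries, with algebraic multiplicity their repetition count


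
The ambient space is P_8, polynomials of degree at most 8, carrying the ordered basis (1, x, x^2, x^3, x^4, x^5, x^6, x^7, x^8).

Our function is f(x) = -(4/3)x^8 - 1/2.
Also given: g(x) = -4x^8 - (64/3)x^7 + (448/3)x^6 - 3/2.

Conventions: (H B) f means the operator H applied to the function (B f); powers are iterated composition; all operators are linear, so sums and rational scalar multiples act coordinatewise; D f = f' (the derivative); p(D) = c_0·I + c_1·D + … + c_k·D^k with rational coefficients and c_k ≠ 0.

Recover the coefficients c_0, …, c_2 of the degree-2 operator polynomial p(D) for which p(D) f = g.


D^0 f = -(4/3)x^8 - 1/2
D^1 f = -(32/3)x^7
D^2 f = -(224/3)x^6
matching coefficients of g against c_0 f + c_1 Df + … from the top degree down determines the c_i
solution: c_0 = 3, c_1 = 2, c_2 = -2

p(D) = 3·I + 2·D − 2·D^2, i.e. c_0 = 3, c_1 = 2, c_2 = -2


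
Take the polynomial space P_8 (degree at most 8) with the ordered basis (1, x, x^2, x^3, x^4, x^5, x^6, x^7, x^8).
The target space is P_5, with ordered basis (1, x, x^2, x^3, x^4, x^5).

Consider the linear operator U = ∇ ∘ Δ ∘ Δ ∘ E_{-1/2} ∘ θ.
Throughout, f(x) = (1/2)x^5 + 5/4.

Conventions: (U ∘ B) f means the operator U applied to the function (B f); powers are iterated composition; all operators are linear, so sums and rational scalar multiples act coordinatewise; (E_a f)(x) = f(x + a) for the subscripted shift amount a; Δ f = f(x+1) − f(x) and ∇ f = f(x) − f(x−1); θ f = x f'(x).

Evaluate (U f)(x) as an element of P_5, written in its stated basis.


θ f = (5/2)x^5
E_{-1/2} θ f = (5/2)x^5 - (25/4)x^4 + (25/4)x^3 - (25/8)x^2 + (25/32)x - 5/64
Δ E_{-1/2} θ f = (25/2)x^4 + (25/4)x^2 + 5/32
Δ (Δ ∘ E_{-1/2} ∘ θ) f = 50x^3 + 75x^2 + (125/2)x + 75/4
∇ Δ (Δ ∘ E_{-1/2} ∘ θ) f = 150x^2 + 75/2

g(x) = 150x^2 + 75/2


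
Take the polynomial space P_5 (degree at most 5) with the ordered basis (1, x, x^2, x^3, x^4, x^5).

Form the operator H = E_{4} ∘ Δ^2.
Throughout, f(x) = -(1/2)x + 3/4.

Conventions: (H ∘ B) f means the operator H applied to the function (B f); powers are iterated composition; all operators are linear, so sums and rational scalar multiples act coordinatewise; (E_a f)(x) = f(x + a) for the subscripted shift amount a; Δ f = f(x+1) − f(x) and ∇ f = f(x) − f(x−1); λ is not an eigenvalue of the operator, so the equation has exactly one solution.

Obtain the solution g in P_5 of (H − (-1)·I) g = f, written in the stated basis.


write g with unknown coordinates in the stated basis and equate coefficients in (H − (-1)·I) g = f
solving from the highest basis element down gives g = -(1/2)x + 3/4
check: H g = 0
so H g − (-1)·g = -(1/2)x + 3/4 = f ✓

g(x) = -(1/2)x + 3/4


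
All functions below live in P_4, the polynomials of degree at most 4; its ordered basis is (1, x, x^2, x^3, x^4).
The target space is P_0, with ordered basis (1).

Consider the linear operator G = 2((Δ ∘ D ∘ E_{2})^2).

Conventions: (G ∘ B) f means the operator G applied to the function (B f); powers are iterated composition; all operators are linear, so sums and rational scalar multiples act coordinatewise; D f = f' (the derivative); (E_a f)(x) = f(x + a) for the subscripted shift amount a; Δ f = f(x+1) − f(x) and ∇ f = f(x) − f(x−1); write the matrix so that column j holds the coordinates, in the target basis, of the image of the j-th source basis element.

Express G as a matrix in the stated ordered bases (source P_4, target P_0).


image of 1: 0
image of x: 0
image of x^2: 0
image of x^3: 0
image of x^4: 48
each image's coordinates form column j of the matrix

the matrix is [[0, 0, 0, 0, 48]] (rows listed top to bottom)


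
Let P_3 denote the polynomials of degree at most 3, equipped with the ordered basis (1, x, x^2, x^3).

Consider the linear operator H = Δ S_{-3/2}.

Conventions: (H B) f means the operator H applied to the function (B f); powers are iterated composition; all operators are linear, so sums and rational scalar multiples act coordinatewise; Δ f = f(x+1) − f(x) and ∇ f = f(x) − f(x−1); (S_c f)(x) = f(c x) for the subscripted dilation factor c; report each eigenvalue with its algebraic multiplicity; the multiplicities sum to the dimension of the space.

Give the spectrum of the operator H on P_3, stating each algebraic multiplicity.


λ = 0 (multiplicity 4)

image of 1: 0
image of x: -3/2
image of x^2: (9/2)x + 9/4
image of x^3: -(81/8)x^2 - (81/8)x - 27/8
the matrix is upper triangular; its diagonal is (0, 0, 0, 0)
for a triangular matrix the eigenvalues are the diagonal entries, with algebraic multiplicity their repetition count


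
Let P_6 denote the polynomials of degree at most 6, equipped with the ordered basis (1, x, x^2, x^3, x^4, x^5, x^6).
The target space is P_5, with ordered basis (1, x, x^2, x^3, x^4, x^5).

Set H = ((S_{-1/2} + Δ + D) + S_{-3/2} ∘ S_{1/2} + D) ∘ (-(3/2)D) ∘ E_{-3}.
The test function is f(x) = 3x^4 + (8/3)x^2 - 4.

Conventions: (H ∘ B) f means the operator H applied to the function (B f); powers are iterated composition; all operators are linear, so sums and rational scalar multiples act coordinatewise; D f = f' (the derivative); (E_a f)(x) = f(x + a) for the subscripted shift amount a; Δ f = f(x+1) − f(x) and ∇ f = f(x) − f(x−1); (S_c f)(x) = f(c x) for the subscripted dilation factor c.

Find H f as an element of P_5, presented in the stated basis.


the result is g(x) = (315/32)x^3 - (243/8)x^2 + (3071/2)x - 318

E_{-3} f = 3x^4 - 36x^3 + (494/3)x^2 - 340x + 263
D E_{-3} f = 12x^3 - 108x^2 + (988/3)x - 340
(-(3/2)D) E_{-3} f = -18x^3 + 162x^2 - 494x + 510
S_{-1/2} ((-(3/2)D) ∘ E_{-3}) f = (9/4)x^3 + (81/2)x^2 + 247x + 510
Δ ((-(3/2)D) ∘ E_{-3}) f = -54x^2 + 270x - 350
D ((-(3/2)D) ∘ E_{-3}) f = -54x^2 + 324x - 494
(S_{-1/2} + Δ + D) ((-(3/2)D) ∘ E_{-3}) f = (9/4)x^3 - (135/2)x^2 + 841x - 334
S_{1/2} ((-(3/2)D) ∘ E_{-3}) f = -(9/4)x^3 + (81/2)x^2 - 247x + 510
S_{-3/2} S_{1/2} ((-(3/2)D) ∘ E_{-3}) f = (243/32)x^3 + (729/8)x^2 + (741/2)x + 510
D ((-(3/2)D) ∘ E_{-3}) f = -54x^2 + 324x - 494
((S_{-1/2} + Δ + D) + S_{-3/2} ∘ S_{1/2} + D) ((-(3/2)D) ∘ E_{-3}) f = (315/32)x^3 - (243/8)x^2 + (3071/2)x - 318


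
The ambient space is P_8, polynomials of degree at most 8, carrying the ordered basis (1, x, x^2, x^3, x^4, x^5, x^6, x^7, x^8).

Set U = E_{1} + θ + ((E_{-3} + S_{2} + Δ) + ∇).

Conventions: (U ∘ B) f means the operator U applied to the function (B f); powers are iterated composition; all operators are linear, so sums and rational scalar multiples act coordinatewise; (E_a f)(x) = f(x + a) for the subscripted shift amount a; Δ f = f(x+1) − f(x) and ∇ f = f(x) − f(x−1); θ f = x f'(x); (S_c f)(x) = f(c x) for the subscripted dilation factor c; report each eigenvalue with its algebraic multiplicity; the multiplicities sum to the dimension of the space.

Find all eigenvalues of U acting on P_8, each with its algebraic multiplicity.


image of 1: 3
image of x: 5x
image of x^2: 8x^2 + 10
image of x^3: 13x^3 + 30x - 24
image of x^4: 22x^4 + 60x^2 - 96x + 82
image of x^5: 39x^5 + 100x^3 - 240x^2 + 410x - 240
image of x^6: 72x^6 + 150x^4 - 480x^3 + 1230x^2 - 1440x + 730
image of x^7: 137x^7 + 210x^5 - 840x^4 + 2870x^3 - 5040x^2 + 5110x - 2184
image of x^8: 266x^8 + 280x^6 - 1344x^5 + 5740x^4 - 13440x^3 + 20440x^2 - 17472x + 6562
the matrix is upper triangular; its diagonal is (3, 5, 8, 13, 22, 39, 72, 137, 266)
for a triangular matrix the eigenvalues are the diagonal entries, with algebraic multiplicity their repetition count

λ = 3 (multiplicity 1), λ = 5 (multiplicity 1), λ = 8 (multiplicity 1), λ = 13 (multiplicity 1), λ = 22 (multiplicity 1), λ = 39 (multiplicity 1), λ = 72 (multiplicity 1), λ = 137 (multiplicity 1), λ = 266 (multiplicity 1)


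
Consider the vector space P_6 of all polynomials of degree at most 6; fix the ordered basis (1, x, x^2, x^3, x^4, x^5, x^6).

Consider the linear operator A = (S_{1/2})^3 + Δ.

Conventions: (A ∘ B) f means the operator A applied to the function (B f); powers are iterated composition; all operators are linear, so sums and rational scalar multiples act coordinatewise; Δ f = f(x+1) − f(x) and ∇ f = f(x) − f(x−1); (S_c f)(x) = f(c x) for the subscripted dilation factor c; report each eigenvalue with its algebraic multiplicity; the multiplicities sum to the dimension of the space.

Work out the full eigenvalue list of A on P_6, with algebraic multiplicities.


image of 1: 1
image of x: (1/8)x + 1
image of x^2: (1/64)x^2 + 2x + 1
image of x^3: (1/512)x^3 + 3x^2 + 3x + 1
image of x^4: (1/4096)x^4 + 4x^3 + 6x^2 + 4x + 1
image of x^5: (1/32768)x^5 + 5x^4 + 10x^3 + 10x^2 + 5x + 1
image of x^6: (1/262144)x^6 + 6x^5 + 15x^4 + 20x^3 + 15x^2 + 6x + 1
the matrix is upper triangular; its diagonal is (1, 1/8, 1/64, 1/512, 1/4096, 1/32768, 1/262144)
for a triangular matrix the eigenvalues are the diagonal entries, with algebraic multiplicity their repetition count

λ = 1/262144 (multiplicity 1), λ = 1/32768 (multiplicity 1), λ = 1/4096 (multiplicity 1), λ = 1/512 (multiplicity 1), λ = 1/64 (multiplicity 1), λ = 1/8 (multiplicity 1), λ = 1 (multiplicity 1)


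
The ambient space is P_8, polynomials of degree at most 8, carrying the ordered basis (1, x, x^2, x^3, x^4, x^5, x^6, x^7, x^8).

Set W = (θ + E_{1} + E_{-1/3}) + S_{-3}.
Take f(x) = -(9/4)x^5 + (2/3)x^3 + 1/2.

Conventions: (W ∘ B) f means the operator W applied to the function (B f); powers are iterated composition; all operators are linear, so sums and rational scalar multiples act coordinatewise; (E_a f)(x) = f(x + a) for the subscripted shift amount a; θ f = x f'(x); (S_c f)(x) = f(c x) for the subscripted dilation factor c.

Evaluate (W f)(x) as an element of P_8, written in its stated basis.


the image equals g(x) = 531x^5 - (15/2)x^4 - (119/3)x^3 - (61/3)x^2 - (55/6)x - 8/81

θ f = -(45/4)x^5 + 2x^3
E_{1} f = -(9/4)x^5 - (45/4)x^4 - (131/6)x^3 - (41/2)x^2 - (37/4)x - 13/12
E_{-1/3} f = -(9/4)x^5 + (15/4)x^4 - (11/6)x^3 + (1/6)x^2 + (1/12)x + 157/324
(θ + E_{1} + E_{-1/3}) f = -(63/4)x^5 - (15/2)x^4 - (65/3)x^3 - (61/3)x^2 - (55/6)x - 97/162
S_{-3} f = (2187/4)x^5 - 18x^3 + 1/2
((θ + E_{1} + E_{-1/3}) + S_{-3}) f = 531x^5 - (15/2)x^4 - (119/3)x^3 - (61/3)x^2 - (55/6)x - 8/81


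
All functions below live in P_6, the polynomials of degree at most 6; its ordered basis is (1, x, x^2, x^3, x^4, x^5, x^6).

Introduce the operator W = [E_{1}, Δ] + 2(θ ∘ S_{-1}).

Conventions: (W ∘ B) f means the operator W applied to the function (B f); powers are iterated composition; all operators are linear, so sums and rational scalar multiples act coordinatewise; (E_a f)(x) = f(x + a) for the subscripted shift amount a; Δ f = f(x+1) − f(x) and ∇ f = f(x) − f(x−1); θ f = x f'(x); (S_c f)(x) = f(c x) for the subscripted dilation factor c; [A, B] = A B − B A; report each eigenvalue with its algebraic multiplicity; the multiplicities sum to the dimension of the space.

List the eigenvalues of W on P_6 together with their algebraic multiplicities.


image of 1: 0
image of x: -2x
image of x^2: 4x^2
image of x^3: -6x^3
image of x^4: 8x^4
image of x^5: -10x^5
image of x^6: 12x^6
the matrix is upper triangular; its diagonal is (0, -2, 4, -6, 8, -10, 12)
for a triangular matrix the eigenvalues are the diagonal entries, with algebraic multiplicity their repetition count

λ = -10 (multiplicity 1), λ = -6 (multiplicity 1), λ = -2 (multiplicity 1), λ = 0 (multiplicity 1), λ = 4 (multiplicity 1), λ = 8 (multiplicity 1), λ = 12 (multiplicity 1)


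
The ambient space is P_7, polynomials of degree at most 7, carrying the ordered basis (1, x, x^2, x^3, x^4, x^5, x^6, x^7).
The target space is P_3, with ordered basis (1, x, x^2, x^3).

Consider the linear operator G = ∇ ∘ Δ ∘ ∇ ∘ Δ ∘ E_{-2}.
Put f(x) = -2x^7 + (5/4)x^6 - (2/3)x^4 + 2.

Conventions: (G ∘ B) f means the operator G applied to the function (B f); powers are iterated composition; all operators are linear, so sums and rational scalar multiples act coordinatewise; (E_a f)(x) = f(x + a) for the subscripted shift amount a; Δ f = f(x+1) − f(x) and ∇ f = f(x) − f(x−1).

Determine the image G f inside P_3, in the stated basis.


the result is g(x) = -1680x^3 + 10530x^2 - 23640x + 18734

E_{-2} f = -2x^7 + (117/4)x^6 - 183x^5 + (1903/3)x^4 - (3944/3)x^3 + 1628x^2 - (3344/3)x + 982/3
Δ E_{-2} f = -14x^6 + (267/2)x^5 - (2185/4)x^4 + (3667/3)x^3 - (6285/4)x^2 + (6575/6)x - 1291/4
∇ Δ E_{-2} f = -84x^5 + (1755/2)x^4 - 3800x^3 + (16979/2)x^2 - 9746x + 27499/6
Δ (∇ ∘ Δ) E_{-2} f = -420x^4 + 2670x^3 - 6975x^2 + 8669x - 4263
∇ Δ (∇ ∘ Δ) E_{-2} f = -1680x^3 + 10530x^2 - 23640x + 18734


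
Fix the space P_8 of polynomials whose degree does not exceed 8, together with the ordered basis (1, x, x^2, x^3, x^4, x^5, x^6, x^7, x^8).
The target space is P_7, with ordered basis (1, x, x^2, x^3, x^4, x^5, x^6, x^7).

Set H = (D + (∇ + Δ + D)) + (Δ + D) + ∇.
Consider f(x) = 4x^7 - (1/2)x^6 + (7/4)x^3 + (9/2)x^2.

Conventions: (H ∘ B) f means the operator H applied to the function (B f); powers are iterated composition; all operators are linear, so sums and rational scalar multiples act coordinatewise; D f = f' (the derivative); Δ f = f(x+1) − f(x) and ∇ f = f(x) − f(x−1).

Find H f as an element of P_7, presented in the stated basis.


D f = 28x^6 - 3x^5 + (21/4)x^2 + 9x
∇ f = 28x^6 - 87x^5 + (295/2)x^4 - 150x^3 + (387/4)x^2 - (109/4)x + 7/4
Δ f = 28x^6 + 81x^5 + (265/2)x^4 + 130x^3 + (327/4)x^2 + (157/4)x + 39/4
D f = 28x^6 - 3x^5 + (21/4)x^2 + 9x
(∇ + Δ + D) f = 84x^6 - 9x^5 + 280x^4 - 20x^3 + (735/4)x^2 + 21x + 23/2
(D + (∇ + Δ + D)) f = 112x^6 - 12x^5 + 280x^4 - 20x^3 + 189x^2 + 30x + 23/2
Δ f = 28x^6 + 81x^5 + (265/2)x^4 + 130x^3 + (327/4)x^2 + (157/4)x + 39/4
D f = 28x^6 - 3x^5 + (21/4)x^2 + 9x
(Δ + D) f = 56x^6 + 78x^5 + (265/2)x^4 + 130x^3 + 87x^2 + (193/4)x + 39/4
∇ f = 28x^6 - 87x^5 + (295/2)x^4 - 150x^3 + (387/4)x^2 - (109/4)x + 7/4
((D + (∇ + Δ + D)) + (Δ + D) + ∇) f = 196x^6 - 21x^5 + 560x^4 - 40x^3 + (1491/4)x^2 + 51x + 23

the result is g(x) = 196x^6 - 21x^5 + 560x^4 - 40x^3 + (1491/4)x^2 + 51x + 23


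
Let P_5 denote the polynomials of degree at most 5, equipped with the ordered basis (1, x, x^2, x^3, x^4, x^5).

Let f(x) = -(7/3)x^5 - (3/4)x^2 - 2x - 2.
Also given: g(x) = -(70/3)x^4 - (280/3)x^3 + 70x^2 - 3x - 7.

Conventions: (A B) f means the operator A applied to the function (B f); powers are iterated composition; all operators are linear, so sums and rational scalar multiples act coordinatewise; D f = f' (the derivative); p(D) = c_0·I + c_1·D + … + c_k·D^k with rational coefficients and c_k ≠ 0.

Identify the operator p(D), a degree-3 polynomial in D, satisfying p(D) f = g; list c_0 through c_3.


D^0 f = -(7/3)x^5 - (3/4)x^2 - 2x - 2
D^1 f = -(35/3)x^4 - (3/2)x - 2
D^2 f = -(140/3)x^3 - 3/2
D^3 f = -140x^2
matching coefficients of g against c_0 f + c_1 Df + … from the top degree down determines the c_i
solution: c_0 = 0, c_1 = 2, c_2 = 2, c_3 = -1/2

c_0 = 0, c_1 = 2, c_2 = 2, c_3 = -1/2


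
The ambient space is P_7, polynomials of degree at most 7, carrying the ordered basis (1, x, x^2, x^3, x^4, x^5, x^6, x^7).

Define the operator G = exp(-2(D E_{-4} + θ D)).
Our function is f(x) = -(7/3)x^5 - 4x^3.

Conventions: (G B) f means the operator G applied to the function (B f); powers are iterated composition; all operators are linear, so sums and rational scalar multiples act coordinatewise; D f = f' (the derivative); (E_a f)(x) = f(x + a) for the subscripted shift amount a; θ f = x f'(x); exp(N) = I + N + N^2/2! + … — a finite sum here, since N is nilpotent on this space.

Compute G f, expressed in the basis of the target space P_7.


order-1 term: (350/3)x^4 - (1120/3)x^3 + 2312x^2 - (18496/3)x + 19072/3
order-2 term: -(5600/3)x^3 + 8960x^2 - 40608x + 72448
order-3 term: 11200x^2 - 53760x + 134592
order-4 term: -22400x + 71680
order-5 term: 8960
the series for exp(-2(D E_{-4} + θ D)) f terminates at order 5
exp(-2(D E_{-4} + θ D)) f = -(7/3)x^5 + (350/3)x^4 - 2244x^3 + 22472x^2 - (368800/3)x + 882112/3

the image equals g(x) = -(7/3)x^5 + (350/3)x^4 - 2244x^3 + 22472x^2 - (368800/3)x + 882112/3


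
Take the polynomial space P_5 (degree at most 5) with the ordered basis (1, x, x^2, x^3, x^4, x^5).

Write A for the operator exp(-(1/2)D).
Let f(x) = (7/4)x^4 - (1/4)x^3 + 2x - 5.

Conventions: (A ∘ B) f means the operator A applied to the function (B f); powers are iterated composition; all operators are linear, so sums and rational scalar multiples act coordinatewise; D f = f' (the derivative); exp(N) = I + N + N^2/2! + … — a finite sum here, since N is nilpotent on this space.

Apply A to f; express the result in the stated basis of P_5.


the result is g(x) = (7/4)x^4 - (15/4)x^3 + 3x^2 + (15/16)x - 375/64

order-1 term: -(7/2)x^3 + (3/8)x^2 - 1
order-2 term: (21/8)x^2 - (3/16)x
order-3 term: -(7/8)x + 1/32
order-4 term: 7/64
the series for exp(-(1/2)D) f terminates at order 4
exp(-(1/2)D) f = (7/4)x^4 - (15/4)x^3 + 3x^2 + (15/16)x - 375/64


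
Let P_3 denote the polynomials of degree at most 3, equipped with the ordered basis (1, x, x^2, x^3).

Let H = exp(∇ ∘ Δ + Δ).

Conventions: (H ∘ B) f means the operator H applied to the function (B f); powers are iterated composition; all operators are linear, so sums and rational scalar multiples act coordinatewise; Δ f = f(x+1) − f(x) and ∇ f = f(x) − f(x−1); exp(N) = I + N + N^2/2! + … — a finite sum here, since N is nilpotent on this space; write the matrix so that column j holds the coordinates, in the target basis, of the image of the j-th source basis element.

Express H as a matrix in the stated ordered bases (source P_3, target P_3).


image of 1: 1
image of x: x + 1
image of x^2: x^2 + 2x + 4
image of x^3: x^3 + 3x^2 + 12x + 11
each image's coordinates form column j of the matrix

the matrix is [[1, 1, 4, 11]; [0, 1, 2, 12]; [0, 0, 1, 3]; [0, 0, 0, 1]] (rows listed top to bottom)


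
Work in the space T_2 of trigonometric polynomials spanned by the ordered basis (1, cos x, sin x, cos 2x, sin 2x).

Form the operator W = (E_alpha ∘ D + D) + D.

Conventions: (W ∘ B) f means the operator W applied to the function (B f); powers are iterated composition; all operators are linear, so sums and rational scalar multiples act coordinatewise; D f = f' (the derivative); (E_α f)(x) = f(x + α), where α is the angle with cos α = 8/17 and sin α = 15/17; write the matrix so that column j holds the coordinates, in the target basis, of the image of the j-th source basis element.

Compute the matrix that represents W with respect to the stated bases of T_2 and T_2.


image of 1: 0
image of cos x: -(15/17)cos x - (42/17)sin x
image of sin x: (42/17)cos x - (15/17)sin x
image of cos 2x: -(480/289)cos 2x - (834/289)sin 2x
image of sin 2x: (834/289)cos 2x - (480/289)sin 2x
each image's coordinates form column j of the matrix

the matrix is [[0, 0, 0, 0, 0]; [0, -15/17, 42/17, 0, 0]; [0, -42/17, -15/17, 0, 0]; [0, 0, 0, -480/289, 834/289]; [0, 0, 0, -834/289, -480/289]] (rows listed top to bottom)


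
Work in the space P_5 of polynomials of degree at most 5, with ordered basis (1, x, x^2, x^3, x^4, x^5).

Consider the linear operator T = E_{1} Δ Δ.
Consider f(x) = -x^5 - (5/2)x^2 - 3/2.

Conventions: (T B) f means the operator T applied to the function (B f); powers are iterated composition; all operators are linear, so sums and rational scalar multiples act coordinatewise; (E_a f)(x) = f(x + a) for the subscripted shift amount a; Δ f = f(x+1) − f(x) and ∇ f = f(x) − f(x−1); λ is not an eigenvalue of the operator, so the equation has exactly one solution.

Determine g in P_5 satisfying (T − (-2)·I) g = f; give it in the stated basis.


write g with unknown coordinates in the stated basis and equate coefficients in (T − (-2)·I) g = f
solving from the highest basis element down gives g = -(1/2)x^5 + 5x^3 + (115/4)x^2 + (95/2)x - 29/2
check: T g = -10x^3 - 60x^2 - 95x + 55/2
so T g − (-2)·g = -x^5 - (5/2)x^2 - 3/2 = f ✓

g(x) = -(1/2)x^5 + 5x^3 + (115/4)x^2 + (95/2)x - 29/2


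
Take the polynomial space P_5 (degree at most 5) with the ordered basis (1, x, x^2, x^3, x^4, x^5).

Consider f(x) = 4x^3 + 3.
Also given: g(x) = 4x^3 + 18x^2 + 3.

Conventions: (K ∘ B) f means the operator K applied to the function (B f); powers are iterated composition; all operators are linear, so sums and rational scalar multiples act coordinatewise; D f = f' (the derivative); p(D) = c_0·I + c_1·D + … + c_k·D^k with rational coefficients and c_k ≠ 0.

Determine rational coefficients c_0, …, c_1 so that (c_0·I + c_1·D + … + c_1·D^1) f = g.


D^0 f = 4x^3 + 3
D^1 f = 12x^2
matching coefficients of g against c_0 f + c_1 Df + … from the top degree down determines the c_i
solution: c_0 = 1, c_1 = 3/2

p(D) = I + (3/2)·D, i.e. c_0 = 1, c_1 = 3/2


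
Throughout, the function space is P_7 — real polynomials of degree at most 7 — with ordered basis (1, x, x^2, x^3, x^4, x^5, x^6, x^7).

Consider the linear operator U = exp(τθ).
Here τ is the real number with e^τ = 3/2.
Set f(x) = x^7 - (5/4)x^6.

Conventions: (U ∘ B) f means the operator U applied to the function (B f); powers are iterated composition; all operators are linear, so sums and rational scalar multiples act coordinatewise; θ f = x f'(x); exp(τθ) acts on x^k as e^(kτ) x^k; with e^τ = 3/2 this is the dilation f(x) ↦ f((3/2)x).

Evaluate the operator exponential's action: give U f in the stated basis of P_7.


exp(τθ) x^k = e^(kτ) x^k; with e^τ = 3/2 this sends x^k to (3/2)^k x^k
x^6 ↦ 729/64 x^6
x^7 ↦ 2187/128 x^7
applying this coordinatewise to f: exp(τθ) f = (2187/128)x^7 - (3645/256)x^6

g(x) = (2187/128)x^7 - (3645/256)x^6


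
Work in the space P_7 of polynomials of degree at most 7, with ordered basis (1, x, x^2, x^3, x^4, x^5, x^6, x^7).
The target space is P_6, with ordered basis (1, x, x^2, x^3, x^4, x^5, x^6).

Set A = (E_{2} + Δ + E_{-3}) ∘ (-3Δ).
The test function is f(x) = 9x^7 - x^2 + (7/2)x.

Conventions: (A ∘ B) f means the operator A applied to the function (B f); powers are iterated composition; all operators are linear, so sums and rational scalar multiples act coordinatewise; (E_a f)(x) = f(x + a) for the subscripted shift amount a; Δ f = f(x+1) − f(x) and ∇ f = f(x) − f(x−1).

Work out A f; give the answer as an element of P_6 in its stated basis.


Δ f = 63x^6 + 189x^5 + 315x^4 + 315x^3 + 189x^2 + 61x + 23/2
(-3Δ) f = -189x^6 - 567x^5 - 945x^4 - 945x^3 - 567x^2 - 183x - 69/2
E_{2} (-3Δ) f = -189x^6 - 2835x^5 - 17955x^4 - 61425x^3 - 119637x^2 - 125679x - 111177/2
Δ (-3Δ) f = -1134x^5 - 5670x^4 - 13230x^3 - 17010x^2 - 11718x - 3396
E_{-3} (-3Δ) f = -189x^6 + 2835x^5 - 17955x^4 + 61425x^3 - 119637x^2 + 125691x - 111237/2
(E_{2} + Δ + E_{-3}) (-3Δ) f = -378x^6 - 1134x^5 - 41580x^4 - 13230x^3 - 256284x^2 - 11706x - 114603

the image equals g(x) = -378x^6 - 1134x^5 - 41580x^4 - 13230x^3 - 256284x^2 - 11706x - 114603


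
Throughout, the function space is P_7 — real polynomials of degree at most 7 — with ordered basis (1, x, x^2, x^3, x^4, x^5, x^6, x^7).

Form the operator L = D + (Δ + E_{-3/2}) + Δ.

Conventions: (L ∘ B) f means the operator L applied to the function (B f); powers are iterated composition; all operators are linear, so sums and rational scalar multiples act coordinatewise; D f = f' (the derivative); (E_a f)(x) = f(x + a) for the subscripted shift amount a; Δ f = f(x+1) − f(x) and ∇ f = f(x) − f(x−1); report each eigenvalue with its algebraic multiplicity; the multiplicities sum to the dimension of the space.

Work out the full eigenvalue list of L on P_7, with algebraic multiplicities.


λ = 1 (multiplicity 8)

image of 1: 1
image of x: x + 3/2
image of x^2: x^2 + 3x + 17/4
image of x^3: x^3 + (9/2)x^2 + (51/4)x - 11/8
image of x^4: x^4 + 6x^3 + (51/2)x^2 - (11/2)x + 113/16
image of x^5: x^5 + (15/2)x^4 + (85/2)x^3 - (55/4)x^2 + (565/16)x - 179/32
image of x^6: x^6 + 9x^5 + (255/4)x^4 - (55/2)x^3 + (1695/16)x^2 - (537/16)x + 857/64
image of x^7: x^7 + (21/2)x^6 + (357/4)x^5 - (385/8)x^4 + (3955/16)x^3 - (3759/32)x^2 + (5999/64)x - 1931/128
the matrix is upper triangular; its diagonal is (1, 1, 1, 1, 1, 1, 1, 1)
for a triangular matrix the eigenvalues are the diagonal entries, with algebraic multiplicity their repetition count


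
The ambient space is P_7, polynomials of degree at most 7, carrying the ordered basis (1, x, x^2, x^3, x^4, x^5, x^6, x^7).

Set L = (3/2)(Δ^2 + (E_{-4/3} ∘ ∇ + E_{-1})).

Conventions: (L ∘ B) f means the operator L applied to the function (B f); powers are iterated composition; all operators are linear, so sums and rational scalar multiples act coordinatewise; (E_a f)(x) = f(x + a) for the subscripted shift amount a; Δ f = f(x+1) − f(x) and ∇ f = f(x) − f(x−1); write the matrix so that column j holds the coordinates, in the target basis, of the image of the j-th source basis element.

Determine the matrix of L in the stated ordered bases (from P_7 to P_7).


the matrix is [[3/2, 0, -1, 23, -155/9, 3805/27, -3757/27, 180089/243]; [0, 3/2, 0, -3, 92, -775/9, 7610/9, -26299/27]; [0, 0, 3/2, 0, -6, 230, -775/3, 26635/9]; [0, 0, 0, 3/2, 0, -10, 460, -5425/9]; [0, 0, 0, 0, 3/2, 0, -15, 805]; [0, 0, 0, 0, 0, 3/2, 0, -21]; [0, 0, 0, 0, 0, 0, 3/2, 0]; [0, 0, 0, 0, 0, 0, 0, 3/2]] (rows listed top to bottom)

image of 1: 3/2
image of x: (3/2)x
image of x^2: (3/2)x^2 - 1
image of x^3: (3/2)x^3 - 3x + 23
image of x^4: (3/2)x^4 - 6x^2 + 92x - 155/9
image of x^5: (3/2)x^5 - 10x^3 + 230x^2 - (775/9)x + 3805/27
image of x^6: (3/2)x^6 - 15x^4 + 460x^3 - (775/3)x^2 + (7610/9)x - 3757/27
image of x^7: (3/2)x^7 - 21x^5 + 805x^4 - (5425/9)x^3 + (26635/9)x^2 - (26299/27)x + 180089/243
each image's coordinates form column j of the matrix


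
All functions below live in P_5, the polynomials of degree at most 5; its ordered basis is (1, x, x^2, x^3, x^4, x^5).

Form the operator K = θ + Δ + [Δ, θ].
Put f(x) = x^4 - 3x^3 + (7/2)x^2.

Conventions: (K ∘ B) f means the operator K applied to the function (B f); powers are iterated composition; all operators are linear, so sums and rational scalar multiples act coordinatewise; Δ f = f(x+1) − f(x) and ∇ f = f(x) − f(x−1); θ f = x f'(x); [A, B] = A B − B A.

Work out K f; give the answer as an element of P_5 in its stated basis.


θ f = 4x^4 - 9x^3 + 7x^2
Δ f = 4x^3 - 3x^2 + 2x + 3/2
θ f = 4x^4 - 9x^3 + 7x^2
Δ θ f = 16x^3 - 3x^2 + 3x + 2
Δ f = 4x^3 - 3x^2 + 2x + 3/2
θ Δ f = 12x^3 - 6x^2 + 2x
[Δ, θ] f = 4x^3 + 3x^2 + x + 2
(θ + Δ + [Δ, θ]) f = 4x^4 - x^3 + 7x^2 + 3x + 7/2

the image equals g(x) = 4x^4 - x^3 + 7x^2 + 3x + 7/2


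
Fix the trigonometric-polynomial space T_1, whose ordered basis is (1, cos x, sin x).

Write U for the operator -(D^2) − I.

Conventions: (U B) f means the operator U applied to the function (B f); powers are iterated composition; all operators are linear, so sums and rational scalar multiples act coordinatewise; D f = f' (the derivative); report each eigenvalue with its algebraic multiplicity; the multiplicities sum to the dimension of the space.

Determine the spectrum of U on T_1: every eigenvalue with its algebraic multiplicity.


λ = -1 (multiplicity 1), λ = 0 (multiplicity 2)

image of 1: -1
image of cos x: 0
image of sin x: 0
the matrix is diagonal; its diagonal is (-1, 0, 0)
for a triangular matrix the eigenvalues are the diagonal entries, with algebraic multiplicity their repetition count


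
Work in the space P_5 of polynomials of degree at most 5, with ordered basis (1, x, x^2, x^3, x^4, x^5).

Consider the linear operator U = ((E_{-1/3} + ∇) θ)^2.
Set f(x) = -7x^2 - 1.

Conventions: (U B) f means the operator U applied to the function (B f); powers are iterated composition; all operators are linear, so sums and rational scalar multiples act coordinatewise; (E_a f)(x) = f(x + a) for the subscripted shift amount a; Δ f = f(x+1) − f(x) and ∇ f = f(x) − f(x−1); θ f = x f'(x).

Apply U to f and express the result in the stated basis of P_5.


the result is g(x) = -28x^2 - 56x + 112/9

θ f = -14x^2
E_{-1/3} θ f = -14x^2 + (28/3)x - 14/9
∇ θ f = -28x + 14
(E_{-1/3} + ∇) θ f = -14x^2 - (56/3)x + 112/9
θ ((E_{-1/3} + ∇) θ) f = -28x^2 - (56/3)x
E_{-1/3} θ ((E_{-1/3} + ∇) θ) f = -28x^2 + 28/9
∇ θ ((E_{-1/3} + ∇) θ) f = -56x + 28/3
(E_{-1/3} + ∇) θ ((E_{-1/3} + ∇) θ) f = -28x^2 - 56x + 112/9


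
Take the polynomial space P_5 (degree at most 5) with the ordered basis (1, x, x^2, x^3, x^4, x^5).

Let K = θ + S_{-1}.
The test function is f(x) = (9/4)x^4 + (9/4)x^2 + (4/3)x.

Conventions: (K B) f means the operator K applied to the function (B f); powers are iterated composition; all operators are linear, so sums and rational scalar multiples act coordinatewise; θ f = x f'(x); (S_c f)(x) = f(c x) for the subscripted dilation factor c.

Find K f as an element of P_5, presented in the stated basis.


g(x) = (45/4)x^4 + (27/4)x^2

θ f = 9x^4 + (9/2)x^2 + (4/3)x
S_{-1} f = (9/4)x^4 + (9/4)x^2 - (4/3)x
(θ + S_{-1}) f = (45/4)x^4 + (27/4)x^2


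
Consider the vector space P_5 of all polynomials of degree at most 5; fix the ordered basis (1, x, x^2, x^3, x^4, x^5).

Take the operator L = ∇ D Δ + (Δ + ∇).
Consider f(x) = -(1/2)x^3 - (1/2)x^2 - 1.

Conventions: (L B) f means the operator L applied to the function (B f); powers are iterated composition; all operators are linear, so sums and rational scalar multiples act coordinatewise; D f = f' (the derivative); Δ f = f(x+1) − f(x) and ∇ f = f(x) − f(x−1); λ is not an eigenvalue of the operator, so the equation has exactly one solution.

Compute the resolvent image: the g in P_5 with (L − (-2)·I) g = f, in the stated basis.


the result is g(x) = -(1/4)x^3 + (1/2)x^2 - x + 3/2

write g with unknown coordinates in the stated basis and equate coefficients in (L − (-2)·I) g = f
solving from the highest basis element down gives g = -(1/4)x^3 + (1/2)x^2 - x + 3/2
check: L g = -(3/2)x^2 + 2x - 4
so L g − (-2)·g = -(1/2)x^3 - (1/2)x^2 - 1 = f ✓


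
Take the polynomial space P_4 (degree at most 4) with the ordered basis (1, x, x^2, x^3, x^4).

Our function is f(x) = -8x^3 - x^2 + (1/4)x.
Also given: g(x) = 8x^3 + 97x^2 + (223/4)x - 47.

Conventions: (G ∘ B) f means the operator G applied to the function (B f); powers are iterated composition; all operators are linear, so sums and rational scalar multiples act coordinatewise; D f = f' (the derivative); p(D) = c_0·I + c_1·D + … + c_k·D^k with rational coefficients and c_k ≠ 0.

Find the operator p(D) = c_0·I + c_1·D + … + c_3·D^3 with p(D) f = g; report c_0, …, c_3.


D^0 f = -8x^3 - x^2 + (1/4)x
D^1 f = -24x^2 - 2x + 1/4
D^2 f = -48x - 2
D^3 f = -48
matching coefficients of g against c_0 f + c_1 Df + … from the top degree down determines the c_i
solution: c_0 = -1, c_1 = -4, c_2 = -1, c_3 = 1

c_0 = -1, c_1 = -4, c_2 = -1, c_3 = 1


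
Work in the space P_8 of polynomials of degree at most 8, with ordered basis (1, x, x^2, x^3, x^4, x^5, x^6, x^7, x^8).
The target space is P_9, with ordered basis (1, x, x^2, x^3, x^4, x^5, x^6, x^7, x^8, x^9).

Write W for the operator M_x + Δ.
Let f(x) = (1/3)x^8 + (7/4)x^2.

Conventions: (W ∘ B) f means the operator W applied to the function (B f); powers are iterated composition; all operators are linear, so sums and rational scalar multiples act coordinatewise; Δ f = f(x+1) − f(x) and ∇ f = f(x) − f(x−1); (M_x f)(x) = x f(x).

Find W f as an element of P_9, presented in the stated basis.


M_x f = (1/3)x^9 + (7/4)x^3
Δ f = (8/3)x^7 + (28/3)x^6 + (56/3)x^5 + (70/3)x^4 + (56/3)x^3 + (28/3)x^2 + (37/6)x + 25/12
(M_x + Δ) f = (1/3)x^9 + (8/3)x^7 + (28/3)x^6 + (56/3)x^5 + (70/3)x^4 + (245/12)x^3 + (28/3)x^2 + (37/6)x + 25/12

the image equals g(x) = (1/3)x^9 + (8/3)x^7 + (28/3)x^6 + (56/3)x^5 + (70/3)x^4 + (245/12)x^3 + (28/3)x^2 + (37/6)x + 25/12


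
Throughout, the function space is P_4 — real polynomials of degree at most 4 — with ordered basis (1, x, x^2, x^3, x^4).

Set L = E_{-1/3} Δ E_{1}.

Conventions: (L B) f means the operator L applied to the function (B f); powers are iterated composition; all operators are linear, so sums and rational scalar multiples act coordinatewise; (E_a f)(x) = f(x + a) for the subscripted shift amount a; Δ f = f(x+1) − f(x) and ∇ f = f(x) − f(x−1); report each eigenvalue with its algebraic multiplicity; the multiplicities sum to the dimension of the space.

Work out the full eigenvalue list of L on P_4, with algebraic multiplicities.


image of 1: 0
image of x: 1
image of x^2: 2x + 7/3
image of x^3: 3x^2 + 7x + 13/3
image of x^4: 4x^3 + 14x^2 + (52/3)x + 203/27
the matrix is upper triangular; its diagonal is (0, 0, 0, 0, 0)
for a triangular matrix the eigenvalues are the diagonal entries, with algebraic multiplicity their repetition count

λ = 0 (multiplicity 5)


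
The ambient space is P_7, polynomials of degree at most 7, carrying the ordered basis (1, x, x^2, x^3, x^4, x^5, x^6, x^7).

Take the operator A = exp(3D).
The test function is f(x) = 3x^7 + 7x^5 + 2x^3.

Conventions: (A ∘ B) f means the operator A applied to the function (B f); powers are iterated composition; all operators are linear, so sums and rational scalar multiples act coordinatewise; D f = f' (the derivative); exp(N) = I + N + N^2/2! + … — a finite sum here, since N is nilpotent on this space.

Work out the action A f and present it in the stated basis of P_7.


order-1 term: 63x^6 + 105x^4 + 18x^2
order-2 term: 567x^5 + 630x^3 + 54x
order-3 term: 2835x^4 + 1890x^2 + 54
order-4 term: 8505x^3 + 2835x
order-5 term: 15309x^2 + 1701
order-6 term: 15309x
order-7 term: 6561
the series for exp(3D) f terminates at order 7
exp(3D) f = 3x^7 + 63x^6 + 574x^5 + 2940x^4 + 9137x^3 + 17217x^2 + 18198x + 8316

g(x) = 3x^7 + 63x^6 + 574x^5 + 2940x^4 + 9137x^3 + 17217x^2 + 18198x + 8316


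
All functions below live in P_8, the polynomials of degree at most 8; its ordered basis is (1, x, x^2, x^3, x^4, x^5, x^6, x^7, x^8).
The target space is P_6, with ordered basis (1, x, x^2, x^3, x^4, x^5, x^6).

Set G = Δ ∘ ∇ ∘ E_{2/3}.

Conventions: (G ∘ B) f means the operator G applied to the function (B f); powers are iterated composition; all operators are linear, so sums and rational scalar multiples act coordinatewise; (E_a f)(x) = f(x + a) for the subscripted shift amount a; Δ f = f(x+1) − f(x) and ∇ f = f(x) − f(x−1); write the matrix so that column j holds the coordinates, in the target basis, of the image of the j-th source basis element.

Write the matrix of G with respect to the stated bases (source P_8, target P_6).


image of 1: 0
image of x: 0
image of x^2: 2
image of x^3: 6x + 4
image of x^4: 12x^2 + 16x + 22/3
image of x^5: 20x^3 + 40x^2 + (110/3)x + 340/27
image of x^6: 30x^4 + 80x^3 + 110x^2 + (680/9)x + 574/27
image of x^7: 42x^5 + 140x^4 + (770/3)x^3 + (2380/9)x^2 + (4018/27)x + 2884/81
image of x^8: 56x^6 + 224x^5 + (1540/3)x^4 + (19040/27)x^3 + (16072/27)x^2 + (23072/81)x + 43346/729
each image's coordinates form column j of the matrix

the matrix is [[0, 0, 2, 4, 22/3, 340/27, 574/27, 2884/81, 43346/729]; [0, 0, 0, 6, 16, 110/3, 680/9, 4018/27, 23072/81]; [0, 0, 0, 0, 12, 40, 110, 2380/9, 16072/27]; [0, 0, 0, 0, 0, 20, 80, 770/3, 19040/27]; [0, 0, 0, 0, 0, 0, 30, 140, 1540/3]; [0, 0, 0, 0, 0, 0, 0, 42, 224]; [0, 0, 0, 0, 0, 0, 0, 0, 56]] (rows listed top to bottom)
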